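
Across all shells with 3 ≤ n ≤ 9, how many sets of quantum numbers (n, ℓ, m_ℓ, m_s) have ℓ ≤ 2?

Treat each shell separately and count matching orbitals:
n=3 → 9; n=4 → 9; n=5 → 9; n=6 → 9; n=7 → 9; n=8 → 9; n=9 → 9.
Orbitals: 9 + 9 + 9 + 9 + 9 + 9 + 9 = 63. Including both spin states (m_s = ±1/2) gives 2 × 63 = 126 states.

126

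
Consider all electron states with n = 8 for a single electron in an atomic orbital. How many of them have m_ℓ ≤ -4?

With n = 8 the allowed ℓ are 0, 1, …, 7.
Per ℓ-value: ℓ=4 → 1; ℓ=5 → 2; ℓ=6 → 3; ℓ=7 → 4.
Orbitals: 1 + 2 + 3 + 4 = 10. Each orbital carries two spin states, so 10 × 2 = 20 states.

20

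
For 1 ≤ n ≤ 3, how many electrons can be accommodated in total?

Total orbitals = 1² + 2² + 3² = 14. Doubling for spin gives 28 electrons.

28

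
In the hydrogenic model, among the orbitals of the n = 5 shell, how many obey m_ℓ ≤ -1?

Go through ℓ = 0, …, 4 (the values permitted for n = 5).
Per ℓ-value: ℓ=1 → 1; ℓ=2 → 2; ℓ=3 → 3; ℓ=4 → 4.
Total orbitals: 1 + 2 + 3 + 4 = 10.

10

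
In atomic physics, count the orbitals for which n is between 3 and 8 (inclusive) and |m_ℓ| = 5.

Go shell by shell, enumerating (ℓ, m_ℓ) with |m_ℓ| = 5:
n=6 → 2; n=7 → 4; n=8 → 6.
Total orbitals: 2 + 4 + 6 = 12.

12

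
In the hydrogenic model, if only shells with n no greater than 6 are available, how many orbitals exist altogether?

91

Total orbitals = 1² + 2² + 3² + 4² + 5² + 6² = 91.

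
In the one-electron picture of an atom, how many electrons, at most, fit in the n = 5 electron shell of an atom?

A shell holds 2n² electrons: 2 × 5² = 2 × 25 = 50.

50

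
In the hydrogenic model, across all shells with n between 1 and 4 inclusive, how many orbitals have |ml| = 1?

12

Go shell by shell, enumerating (l, ml) with |ml| = 1:
n=2 → 2; n=3 → 4; n=4 → 6.
Total orbitals: 2 + 4 + 6 = 12.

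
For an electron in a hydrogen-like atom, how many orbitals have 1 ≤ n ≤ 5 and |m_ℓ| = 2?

12

Go shell by shell, enumerating (ℓ, m_ℓ) with |m_ℓ| = 2:
n=3 → 2; n=4 → 4; n=5 → 6.
Total orbitals: 2 + 4 + 6 = 12.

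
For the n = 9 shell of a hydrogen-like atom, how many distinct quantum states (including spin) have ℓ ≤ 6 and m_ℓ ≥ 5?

The n = 9 shell has ℓ = 0 through 8; check each.
Contributions: ℓ=5 → 1; ℓ=6 → 2.
Orbitals: 1 + 2 = 3. Each orbital carries two spin states, so 3 × 2 = 6 states.

6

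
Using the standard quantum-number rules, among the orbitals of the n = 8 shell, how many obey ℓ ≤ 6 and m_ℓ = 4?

Go through ℓ = 0, …, 7 (the values permitted for n = 8).
Per ℓ-value: ℓ=4 → 1; ℓ=5 → 1; ℓ=6 → 1.
Total orbitals: 1 + 1 + 1 = 3.

3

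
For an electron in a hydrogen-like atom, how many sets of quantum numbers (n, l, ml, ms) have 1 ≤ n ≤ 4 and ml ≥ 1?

20

Per-shell orbital counts meeting the constraint:
n=2 → 1; n=3 → 3; n=4 → 6.
Orbitals: 1 + 3 + 6 = 10. Including both spin states (ms = ±1/2) gives 2 × 10 = 20 states.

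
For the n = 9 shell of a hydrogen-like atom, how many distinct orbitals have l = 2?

With n = 9 the allowed l are 0, 1, …, 8.
Orbitals with l = 2, by l: l=2 → 5.
Total orbitals: 5.

5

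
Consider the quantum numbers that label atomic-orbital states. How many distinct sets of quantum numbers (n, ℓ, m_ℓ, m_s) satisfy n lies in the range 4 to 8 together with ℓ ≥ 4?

220

Work shell by shell — for each n, count the (ℓ, m_ℓ) pairs that satisfy ℓ ≥ 4:
n=5 → 9; n=6 → 20; n=7 → 33; n=8 → 48.
Orbitals: 9 + 20 + 33 + 48 = 110. Including both spin states (m_s = ±1/2) gives 2 × 110 = 220 states.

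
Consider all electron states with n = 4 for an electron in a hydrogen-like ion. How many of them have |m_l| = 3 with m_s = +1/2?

2

Per l-value: l=3 → 2.
Orbitals: 2. With m_s fixed to a single value there is one state per orbital, giving 2 states.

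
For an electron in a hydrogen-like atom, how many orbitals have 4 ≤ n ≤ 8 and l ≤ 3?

80

For each n in the range, tally the orbitals obeying l ≤ 3:
n=4 → 16; n=5 → 16; n=6 → 16; n=7 → 16; n=8 → 16.
Total orbitals: 16 + 16 + 16 + 16 + 16 = 80.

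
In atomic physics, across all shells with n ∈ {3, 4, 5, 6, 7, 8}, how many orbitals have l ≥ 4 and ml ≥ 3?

30

Per-shell orbital counts meeting the constraint:
n=5 → 2; n=6 → 5; n=7 → 9; n=8 → 14.
Total orbitals: 2 + 5 + 9 + 14 = 30.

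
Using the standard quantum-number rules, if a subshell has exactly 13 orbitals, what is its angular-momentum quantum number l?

2l+1 = 13 gives l = 6.

l = 6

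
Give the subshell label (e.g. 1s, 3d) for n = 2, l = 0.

2s

l = 0 corresponds to the letter 's', so the subshell is 2s.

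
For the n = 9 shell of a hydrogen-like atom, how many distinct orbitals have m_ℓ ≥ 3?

Go through ℓ = 0, …, 8 (the values permitted for n = 9).
Contributions: ℓ=3 → 1; ℓ=4 → 2; ℓ=5 → 3; ℓ=6 → 4; ℓ=7 → 5; ℓ=8 → 6.
Total orbitals: 1 + 2 + 3 + 4 + 5 + 6 = 21.

21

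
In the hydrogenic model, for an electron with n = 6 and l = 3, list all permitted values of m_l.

m_l takes every integer from −l to +l. With l = 3 that gives the 7 values -3, -2, -1, 0, 1, 2, 3.

-3, -2, -1, 0, 1, 2, 3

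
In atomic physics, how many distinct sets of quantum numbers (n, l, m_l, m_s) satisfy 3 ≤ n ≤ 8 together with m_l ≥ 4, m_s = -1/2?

Treat each shell separately and count matching orbitals:
n=5 → 1; n=6 → 3; n=7 → 6; n=8 → 10.
Orbitals: 1 + 3 + 6 + 10 = 20. With m_s fixed to -1/2 there is one state per orbital, so 20 states.

20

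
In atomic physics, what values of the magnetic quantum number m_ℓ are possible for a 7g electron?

The 7g subshell has ℓ = 4, and m_ℓ takes every integer from −ℓ to +ℓ. With ℓ = 4 that gives the 9 values -4, -3, -2, -1, 0, 1, 2, 3, 4.

-4, -3, -2, -1, 0, 1, 2, 3, 4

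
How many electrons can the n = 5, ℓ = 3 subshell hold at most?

A subshell with ℓ = 3 has 2ℓ+1 = 7 orbitals, each holding 2 electrons (spin ±1/2), so 7 × 2 = 14.

14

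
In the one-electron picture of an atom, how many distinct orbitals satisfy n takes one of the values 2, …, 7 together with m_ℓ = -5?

3

For each n in the range, tally the orbitals obeying m_ℓ = -5:
n=6 → 1; n=7 → 2.
Total orbitals: 1 + 2 = 3.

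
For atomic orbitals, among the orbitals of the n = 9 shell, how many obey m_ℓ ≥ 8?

Go through ℓ = 0, …, 8 (the values permitted for n = 9).
Orbitals with m_ℓ ≥ 8, by ℓ: ℓ=8 → 1.
Total orbitals: 1.

1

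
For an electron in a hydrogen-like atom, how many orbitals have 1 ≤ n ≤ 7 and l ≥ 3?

Go shell by shell, enumerating (l, m_l) with l ≥ 3:
n=4 → 7; n=5 → 16; n=6 → 27; n=7 → 40.
Total orbitals: 7 + 16 + 27 + 40 = 90.

90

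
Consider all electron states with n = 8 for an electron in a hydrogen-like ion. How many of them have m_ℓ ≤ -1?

Go through ℓ = 0, …, 7 (the values permitted for n = 8).
Contributions: ℓ=1 → 1; ℓ=2 → 2; ℓ=3 → 3; ℓ=4 → 4; ℓ=5 → 5; ℓ=6 → 6; ℓ=7 → 7.
Orbitals: 1 + 2 + 3 + 4 + 5 + 6 + 7 = 28. Each orbital carries two spin states, so 28 × 2 = 56 states.

56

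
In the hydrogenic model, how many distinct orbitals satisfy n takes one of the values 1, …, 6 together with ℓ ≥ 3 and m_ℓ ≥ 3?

Treat each shell separately and count matching orbitals:
n=4 → 1; n=5 → 3; n=6 → 6.
Total orbitals: 1 + 3 + 6 = 10.

10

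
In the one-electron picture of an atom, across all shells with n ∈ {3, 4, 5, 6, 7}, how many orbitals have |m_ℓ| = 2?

For each n in the range, tally the orbitals obeying |m_ℓ| = 2:
n=3 → 2; n=4 → 4; n=5 → 6; n=6 → 8; n=7 → 10.
Total orbitals: 2 + 4 + 6 + 8 + 10 = 30.

30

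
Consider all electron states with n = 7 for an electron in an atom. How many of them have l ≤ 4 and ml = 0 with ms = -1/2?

5

Go through l = 0, …, 6 (the values permitted for n = 7).
Per l-value: l=0 → 1; l=1 → 1; l=2 → 1; l=3 → 1; l=4 → 1.
Orbitals: 1 + 1 + 1 + 1 + 1 = 5. With ms fixed to a single value there is one state per orbital, giving 5 states.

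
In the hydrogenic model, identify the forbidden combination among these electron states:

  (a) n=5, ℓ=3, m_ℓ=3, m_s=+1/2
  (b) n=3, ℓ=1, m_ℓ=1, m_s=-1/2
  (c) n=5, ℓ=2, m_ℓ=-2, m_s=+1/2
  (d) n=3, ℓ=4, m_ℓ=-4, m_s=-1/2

(d) has ℓ = 4 ≥ n = 3, violating 0 ≤ ℓ ≤ n−1.
The remaining sets (a), (b), (c) satisfy all four rules.

(d)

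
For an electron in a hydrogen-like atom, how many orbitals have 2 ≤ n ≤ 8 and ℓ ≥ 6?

41

Work shell by shell — for each n, count the (ℓ, m_ℓ) pairs that satisfy ℓ ≥ 6:
n=7 → 13; n=8 → 28.
Total orbitals: 13 + 28 = 41.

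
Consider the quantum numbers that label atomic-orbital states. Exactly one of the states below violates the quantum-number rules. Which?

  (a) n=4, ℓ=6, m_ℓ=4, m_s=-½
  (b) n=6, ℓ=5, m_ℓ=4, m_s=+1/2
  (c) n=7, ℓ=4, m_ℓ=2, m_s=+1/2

(a) has ℓ = 6 ≥ n = 4, violating 0 ≤ ℓ ≤ n−1.
The remaining sets (b), (c) satisfy all four rules.

(a)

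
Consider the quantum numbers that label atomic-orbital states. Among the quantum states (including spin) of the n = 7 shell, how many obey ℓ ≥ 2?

The n = 7 shell has ℓ = 0 through 6; check each.
Orbitals with ℓ ≥ 2, by ℓ: ℓ=2 → 5; ℓ=3 → 7; ℓ=4 → 9; ℓ=5 → 11; ℓ=6 → 13.
Orbitals: 5 + 7 + 9 + 11 + 13 = 45. Each orbital carries two spin states, so 45 × 2 = 90 states.

90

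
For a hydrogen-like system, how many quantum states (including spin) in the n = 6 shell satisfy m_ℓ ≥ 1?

Orbitals with m_ℓ ≥ 1, by ℓ: ℓ=1 → 1; ℓ=2 → 2; ℓ=3 → 3; ℓ=4 → 4; ℓ=5 → 5.
Orbitals: 1 + 2 + 3 + 4 + 5 = 15. Each orbital carries two spin states, so 15 × 2 = 30 states.

30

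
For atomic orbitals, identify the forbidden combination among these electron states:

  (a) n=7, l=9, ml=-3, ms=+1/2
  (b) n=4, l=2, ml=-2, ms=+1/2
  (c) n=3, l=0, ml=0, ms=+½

(a)

(a) has l = 9 ≥ n = 7, violating 0 ≤ l ≤ n−1.
The remaining sets (b), (c) satisfy all four rules.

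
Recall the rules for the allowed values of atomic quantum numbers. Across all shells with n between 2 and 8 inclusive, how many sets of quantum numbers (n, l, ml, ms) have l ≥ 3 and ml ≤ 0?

160

Work shell by shell — for each n, count the (l, ml) pairs that satisfy l ≥ 3 and ml ≤ 0:
n=4 → 4; n=5 → 9; n=6 → 15; n=7 → 22; n=8 → 30.
Orbitals: 4 + 9 + 15 + 22 + 30 = 80. Including both spin states (ms = ±1/2) gives 2 × 80 = 160 states.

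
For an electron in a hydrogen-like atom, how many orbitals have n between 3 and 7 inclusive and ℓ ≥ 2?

115

For each n in the range, tally the orbitals obeying ℓ ≥ 2:
n=3 → 5; n=4 → 12; n=5 → 21; n=6 → 32; n=7 → 45.
Total orbitals: 5 + 12 + 21 + 32 + 45 = 115.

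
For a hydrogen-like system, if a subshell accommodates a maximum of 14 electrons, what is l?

2(2l+1) = 14 ⇒ 2l+1 = 7 ⇒ l = 3.

l = 3 (f)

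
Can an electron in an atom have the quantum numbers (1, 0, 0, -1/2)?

n = 1 is a positive integer. l = 0 satisfies 0 ≤ l ≤ n−1 = 0. ml = 0 lies in the range −l … +l (here 0). ms = -1/2 is one of ±1/2.
All four constraints are satisfied.

Allowed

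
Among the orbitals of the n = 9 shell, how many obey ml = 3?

6

For n = 9, l ranges over 0 … 8.
The (l, ml) pairs meeting ml = 3 give: l=3 → 1; l=4 → 1; l=5 → 1; l=6 → 1; l=7 → 1; l=8 → 1.
Total orbitals: 1 + 1 + 1 + 1 + 1 + 1 = 6.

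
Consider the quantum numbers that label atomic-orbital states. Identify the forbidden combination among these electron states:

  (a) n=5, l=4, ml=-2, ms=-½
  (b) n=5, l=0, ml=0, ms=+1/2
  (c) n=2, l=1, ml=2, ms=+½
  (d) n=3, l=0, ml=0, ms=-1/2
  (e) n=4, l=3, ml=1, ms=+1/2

(c)

(c) has |ml| = 2 > l = 1, violating −l ≤ ml ≤ l.
The remaining sets (a), (b), (d), (e) satisfy all four rules.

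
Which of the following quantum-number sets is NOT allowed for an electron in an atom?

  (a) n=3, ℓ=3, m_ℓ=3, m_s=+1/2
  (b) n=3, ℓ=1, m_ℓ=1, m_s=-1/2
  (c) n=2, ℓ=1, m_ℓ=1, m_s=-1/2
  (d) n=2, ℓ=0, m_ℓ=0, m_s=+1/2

(a)

(a) has ℓ = 3 ≥ n = 3, violating 0 ≤ ℓ ≤ n−1.
The remaining sets (b), (c), (d) satisfy all four rules.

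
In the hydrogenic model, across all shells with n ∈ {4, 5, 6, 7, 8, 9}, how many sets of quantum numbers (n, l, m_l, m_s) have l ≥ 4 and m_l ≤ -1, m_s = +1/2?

80

Work shell by shell — for each n, count the (l, m_l) pairs that satisfy l ≥ 4 and m_l ≤ -1:
n=5 → 4; n=6 → 9; n=7 → 15; n=8 → 22; n=9 → 30.
Orbitals: 4 + 9 + 15 + 22 + 30 = 80. With m_s fixed to +1/2 there is one state per orbital, so 80 states.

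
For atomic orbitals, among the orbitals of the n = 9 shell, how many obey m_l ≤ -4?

15

Per l-value: l=4 → 1; l=5 → 2; l=6 → 3; l=7 → 4; l=8 → 5.
Total orbitals: 1 + 2 + 3 + 4 + 5 = 15.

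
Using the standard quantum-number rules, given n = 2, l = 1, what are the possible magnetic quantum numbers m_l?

m_l takes every integer from −l to +l. With l = 1 that gives the 3 values -1, 0, 1.

-1, 0, 1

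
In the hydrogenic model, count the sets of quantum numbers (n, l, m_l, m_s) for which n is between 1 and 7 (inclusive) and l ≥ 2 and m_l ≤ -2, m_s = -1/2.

35

Treat each shell separately and count matching orbitals:
n=3 → 1; n=4 → 3; n=5 → 6; n=6 → 10; n=7 → 15.
Orbitals: 1 + 3 + 6 + 10 + 15 = 35. With m_s fixed to -1/2 there is one state per orbital, so 35 states.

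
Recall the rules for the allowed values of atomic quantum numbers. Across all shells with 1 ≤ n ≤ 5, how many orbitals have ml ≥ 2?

Count contributing orbitals for each principal shell:
n=3 → 1; n=4 → 3; n=5 → 6.
Total orbitals: 1 + 3 + 6 = 10.

10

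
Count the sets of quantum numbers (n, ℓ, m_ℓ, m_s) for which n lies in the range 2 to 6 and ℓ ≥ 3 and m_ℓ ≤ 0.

Work shell by shell — for each n, count the (ℓ, m_ℓ) pairs that satisfy ℓ ≥ 3 and m_ℓ ≤ 0:
n=4 → 4; n=5 → 9; n=6 → 15.
Orbitals: 4 + 9 + 15 = 28. Including both spin states (m_s = ±1/2) gives 2 × 28 = 56 states.

56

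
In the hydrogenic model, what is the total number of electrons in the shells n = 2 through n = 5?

108

Shell n has n² orbitals: 2²=4 + 3²=9 + 4²=16 + 5²=25 = 54 orbitals.
Two spin states per orbital: 2 × 54 = 108 electrons.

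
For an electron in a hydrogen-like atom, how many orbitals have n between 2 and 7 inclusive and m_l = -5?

Count contributing orbitals for each principal shell:
n=6 → 1; n=7 → 2.
Total orbitals: 1 + 2 = 3.

3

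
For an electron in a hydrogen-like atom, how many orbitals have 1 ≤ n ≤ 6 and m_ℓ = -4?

Per-shell orbital counts meeting the constraint:
n=5 → 1; n=6 → 2.
Total orbitals: 1 + 2 = 3.

3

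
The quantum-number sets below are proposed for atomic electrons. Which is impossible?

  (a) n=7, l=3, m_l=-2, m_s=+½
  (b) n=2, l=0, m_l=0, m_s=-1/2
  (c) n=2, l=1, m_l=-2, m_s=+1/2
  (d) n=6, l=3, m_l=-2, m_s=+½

(c) has |m_l| = 2 > l = 1, violating −l ≤ m_l ≤ l.
The remaining sets (a), (b), (d) satisfy all four rules.

(c)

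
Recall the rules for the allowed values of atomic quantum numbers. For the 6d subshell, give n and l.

n = 6, l = 2

The leading integer gives n = 6; the letter 'd' means l = 2.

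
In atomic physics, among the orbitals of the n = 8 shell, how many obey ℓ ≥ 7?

15

The n = 8 shell has ℓ = 0 through 7; check each.
Contributions: ℓ=7 → 15.
Total orbitals: 15.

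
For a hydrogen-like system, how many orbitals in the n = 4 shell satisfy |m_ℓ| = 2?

The (ℓ, m_ℓ) pairs meeting |m_ℓ| = 2 give: ℓ=2 → 2; ℓ=3 → 2.
Total orbitals: 2 + 2 = 4.

4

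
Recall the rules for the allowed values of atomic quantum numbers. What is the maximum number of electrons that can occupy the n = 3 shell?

18

A shell holds 2n² electrons: 2 × 3² = 2 × 9 = 18.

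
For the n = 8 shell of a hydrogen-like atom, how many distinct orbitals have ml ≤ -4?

10

With n = 8 the allowed l are 0, 1, …, 7.
The (l, ml) pairs meeting ml ≤ -4 give: l=4 → 1; l=5 → 2; l=6 → 3; l=7 → 4.
Total orbitals: 1 + 2 + 3 + 4 = 10.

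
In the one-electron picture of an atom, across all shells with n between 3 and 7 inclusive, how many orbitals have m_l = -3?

Count contributing orbitals for each principal shell:
n=4 → 1; n=5 → 2; n=6 → 3; n=7 → 4.
Total orbitals: 1 + 2 + 3 + 4 = 10.

10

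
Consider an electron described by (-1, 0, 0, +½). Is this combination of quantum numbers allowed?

No

The principal quantum number must be a positive integer (n ≥ 1), but here n = -1.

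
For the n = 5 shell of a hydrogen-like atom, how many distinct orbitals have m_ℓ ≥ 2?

The (ℓ, m_ℓ) pairs meeting m_ℓ ≥ 2 give: ℓ=2 → 1; ℓ=3 → 2; ℓ=4 → 3.
Total orbitals: 1 + 2 + 3 = 6.

6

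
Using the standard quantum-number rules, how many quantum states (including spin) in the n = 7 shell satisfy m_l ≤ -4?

The (l, m_l) pairs meeting m_l ≤ -4 give: l=4 → 1; l=5 → 2; l=6 → 3.
Orbitals: 1 + 2 + 3 = 6. Each orbital carries two spin states, so 6 × 2 = 12 states.

12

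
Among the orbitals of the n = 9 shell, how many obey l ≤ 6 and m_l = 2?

The n = 9 shell has l = 0 through 8; check each.
Orbitals with l ≤ 6 and m_l = 2, by l: l=2 → 1; l=3 → 1; l=4 → 1; l=5 → 1; l=6 → 1.
Total orbitals: 1 + 1 + 1 + 1 + 1 = 5.

5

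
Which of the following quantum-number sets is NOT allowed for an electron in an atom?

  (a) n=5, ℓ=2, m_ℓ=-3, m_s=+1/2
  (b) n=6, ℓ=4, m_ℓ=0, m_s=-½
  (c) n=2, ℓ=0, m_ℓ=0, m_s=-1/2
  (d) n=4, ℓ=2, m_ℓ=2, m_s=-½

(a)

(a) has |m_ℓ| = 3 > ℓ = 2, violating −ℓ ≤ m_ℓ ≤ ℓ.
The remaining sets (b), (c), (d) satisfy all four rules.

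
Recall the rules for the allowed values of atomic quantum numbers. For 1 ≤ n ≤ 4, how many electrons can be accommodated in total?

60

Total orbitals = 1² + 2² + 3² + 4² = 30. Doubling for spin gives 60 electrons.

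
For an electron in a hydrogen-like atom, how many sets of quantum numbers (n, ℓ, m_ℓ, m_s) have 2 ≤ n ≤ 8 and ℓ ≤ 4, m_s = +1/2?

Treat each shell separately and count matching orbitals:
n=2 → 4; n=3 → 9; n=4 → 16; n=5 → 25; n=6 → 25; n=7 → 25; n=8 → 25.
Orbitals: 4 + 9 + 16 + 25 + 25 + 25 + 25 = 129. With m_s fixed to +1/2 there is one state per orbital, so 129 states.

129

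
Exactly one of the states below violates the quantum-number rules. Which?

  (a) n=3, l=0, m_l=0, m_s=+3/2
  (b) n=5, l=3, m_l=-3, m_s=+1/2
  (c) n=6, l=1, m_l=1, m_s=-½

(a)

(a) has m_s = +3/2, but an electron's spin must be ±1/2.
The remaining sets (b), (c) satisfy all four rules.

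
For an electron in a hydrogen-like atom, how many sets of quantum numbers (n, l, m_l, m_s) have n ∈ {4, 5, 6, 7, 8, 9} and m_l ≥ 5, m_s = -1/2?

Work shell by shell — for each n, count the (l, m_l) pairs that satisfy m_l ≥ 5:
n=6 → 1; n=7 → 3; n=8 → 6; n=9 → 10.
Orbitals: 1 + 3 + 6 + 10 = 20. With m_s fixed to -1/2 there is one state per orbital, so 20 states.

20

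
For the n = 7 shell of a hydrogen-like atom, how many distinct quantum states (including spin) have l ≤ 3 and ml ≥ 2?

6

Orbitals with l ≤ 3 and ml ≥ 2, by l: l=2 → 1; l=3 → 2.
Orbitals: 1 + 2 = 3. Each orbital carries two spin states, so 3 × 2 = 6 states.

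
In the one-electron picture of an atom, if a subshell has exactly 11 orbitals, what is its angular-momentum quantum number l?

l = 5

2l+1 = 11 gives l = 5.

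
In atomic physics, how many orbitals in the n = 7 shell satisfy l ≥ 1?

48

For n = 7, l ranges over 0 … 6.
Orbitals with l ≥ 1, by l: l=1 → 3; l=2 → 5; l=3 → 7; l=4 → 9; l=5 → 11; l=6 → 13.
Total orbitals: 3 + 5 + 7 + 9 + 11 + 13 = 48.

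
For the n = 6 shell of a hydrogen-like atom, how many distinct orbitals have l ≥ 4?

20

With n = 6 the allowed l are 0, 1, …, 5.
The (l, m_l) pairs meeting l ≥ 4 give: l=4 → 9; l=5 → 11.
Total orbitals: 9 + 11 = 20.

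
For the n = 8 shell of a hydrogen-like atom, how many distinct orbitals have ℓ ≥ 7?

Go through ℓ = 0, …, 7 (the values permitted for n = 8).
Orbitals with ℓ ≥ 7, by ℓ: ℓ=7 → 15.
Total orbitals: 15.

15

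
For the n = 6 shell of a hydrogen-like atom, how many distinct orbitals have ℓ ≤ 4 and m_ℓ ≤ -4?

1

With n = 6 the allowed ℓ are 0, 1, …, 5.
Orbitals with ℓ ≤ 4 and m_ℓ ≤ -4, by ℓ: ℓ=4 → 1.
Total orbitals: 1.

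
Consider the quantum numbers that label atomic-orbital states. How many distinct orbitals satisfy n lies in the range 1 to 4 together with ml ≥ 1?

Count contributing orbitals for each principal shell:
n=2 → 1; n=3 → 3; n=4 → 6.
Total orbitals: 1 + 3 + 6 = 10.

10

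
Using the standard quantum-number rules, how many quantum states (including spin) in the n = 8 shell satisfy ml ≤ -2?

With n = 8 the allowed l are 0, 1, …, 7.
Per l-value: l=2 → 1; l=3 → 2; l=4 → 3; l=5 → 4; l=6 → 5; l=7 → 6.
Orbitals: 1 + 2 + 3 + 4 + 5 + 6 = 21. Each orbital carries two spin states, so 21 × 2 = 42 states.

42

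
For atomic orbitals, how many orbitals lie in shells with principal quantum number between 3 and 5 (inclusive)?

50

Shell n has n² orbitals: 3²=9 + 4²=16 + 5²=25 = 50 orbitals.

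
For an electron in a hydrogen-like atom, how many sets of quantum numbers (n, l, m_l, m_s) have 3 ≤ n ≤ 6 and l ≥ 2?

140

Treat each shell separately and count matching orbitals:
n=3 → 5; n=4 → 12; n=5 → 21; n=6 → 32.
Orbitals: 5 + 12 + 21 + 32 = 70. Including both spin states (m_s = ±1/2) gives 2 × 70 = 140 states.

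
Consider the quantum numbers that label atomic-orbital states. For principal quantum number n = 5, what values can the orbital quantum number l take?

l is an integer with 0 ≤ l ≤ n−1, so for n = 5: l = 0, 1, 2, 3, 4.

0, 1, 2, 3, 4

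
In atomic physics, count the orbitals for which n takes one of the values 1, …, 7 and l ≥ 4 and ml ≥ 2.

22

Per-shell orbital counts meeting the constraint:
n=5 → 3; n=6 → 7; n=7 → 12.
Total orbitals: 3 + 7 + 12 = 22.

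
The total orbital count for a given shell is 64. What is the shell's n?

n² = 64 ⇒ n = 8.

n = 8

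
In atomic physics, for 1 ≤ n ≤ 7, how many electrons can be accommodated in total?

Total orbitals = 1² + 2² + 3² + 4² + 5² + 6² + 7² = 140. Doubling for spin gives 280 electrons.

280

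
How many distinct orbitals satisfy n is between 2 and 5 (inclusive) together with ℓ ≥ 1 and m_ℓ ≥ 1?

Treat each shell separately and count matching orbitals:
n=2 → 1; n=3 → 3; n=4 → 6; n=5 → 10.
Total orbitals: 1 + 3 + 6 + 10 = 20.

20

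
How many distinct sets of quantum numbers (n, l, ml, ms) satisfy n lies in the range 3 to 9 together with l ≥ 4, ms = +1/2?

175

For each n in the range, tally the orbitals obeying l ≥ 4:
n=5 → 9; n=6 → 20; n=7 → 33; n=8 → 48; n=9 → 65.
Orbitals: 9 + 20 + 33 + 48 + 65 = 175. With ms fixed to +1/2 there is one state per orbital, so 175 states.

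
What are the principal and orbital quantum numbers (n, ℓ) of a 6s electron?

n = 6, ℓ = 0

The leading integer gives n = 6; the letter 's' means ℓ = 0.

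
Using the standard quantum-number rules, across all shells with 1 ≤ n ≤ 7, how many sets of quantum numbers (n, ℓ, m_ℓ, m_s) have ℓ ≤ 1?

50

Per-shell orbital counts meeting the constraint:
n=1 → 1; n=2 → 4; n=3 → 4; n=4 → 4; n=5 → 4; n=6 → 4; n=7 → 4.
Orbitals: 1 + 4 + 4 + 4 + 4 + 4 + 4 = 25. Including both spin states (m_s = ±1/2) gives 2 × 25 = 50 states.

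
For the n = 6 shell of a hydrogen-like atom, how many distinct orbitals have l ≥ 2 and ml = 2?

With n = 6 the allowed l are 0, 1, …, 5.
Per l-value: l=2 → 1; l=3 → 1; l=4 → 1; l=5 → 1.
Total orbitals: 1 + 1 + 1 + 1 = 4.

4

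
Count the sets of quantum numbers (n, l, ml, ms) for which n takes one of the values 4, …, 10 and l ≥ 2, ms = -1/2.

Count contributing orbitals for each principal shell:
n=4 → 12; n=5 → 21; n=6 → 32; n=7 → 45; n=8 → 60; n=9 → 77; n=10 → 96.
Orbitals: 12 + 21 + 32 + 45 + 60 + 77 + 96 = 343. With ms fixed to -1/2 there is one state per orbital, so 343 states.

343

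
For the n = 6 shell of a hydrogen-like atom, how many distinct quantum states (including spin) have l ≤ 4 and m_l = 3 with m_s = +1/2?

2

For n = 6, l ranges over 0 … 5.
Orbitals with l ≤ 4 and m_l = 3, by l: l=3 → 1; l=4 → 1.
Orbitals: 1 + 1 = 2. With m_s fixed to a single value there is one state per orbital, giving 2 states.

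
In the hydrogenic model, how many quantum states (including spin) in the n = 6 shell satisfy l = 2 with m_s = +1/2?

With n = 6 the allowed l are 0, 1, …, 5.
The (l, m_l) pairs meeting l = 2 give: l=2 → 5.
Orbitals: 5. With m_s fixed to a single value there is one state per orbital, giving 5 states.

5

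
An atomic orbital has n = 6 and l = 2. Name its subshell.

6d

l = 2 corresponds to the letter 'd', so the subshell is 6d.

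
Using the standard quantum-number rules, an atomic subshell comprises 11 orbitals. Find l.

2l+1 = 11 gives l = 5.

l = 5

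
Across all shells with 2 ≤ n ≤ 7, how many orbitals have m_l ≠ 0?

For each n in the range, tally the orbitals obeying m_l ≠ 0:
n=2 → 2; n=3 → 6; n=4 → 12; n=5 → 20; n=6 → 30; n=7 → 42.
Total orbitals: 2 + 6 + 12 + 20 + 30 + 42 = 112.

112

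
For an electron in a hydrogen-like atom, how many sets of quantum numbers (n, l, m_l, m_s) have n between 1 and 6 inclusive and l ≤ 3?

Count contributing orbitals for each principal shell:
n=1 → 1; n=2 → 4; n=3 → 9; n=4 → 16; n=5 → 16; n=6 → 16.
Orbitals: 1 + 4 + 9 + 16 + 16 + 16 = 62. Including both spin states (m_s = ±1/2) gives 2 × 62 = 124 states.

124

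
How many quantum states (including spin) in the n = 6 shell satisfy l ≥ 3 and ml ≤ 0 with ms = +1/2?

With n = 6 the allowed l are 0, 1, …, 5.
Per l-value: l=3 → 4; l=4 → 5; l=5 → 6.
Orbitals: 4 + 5 + 6 = 15. With ms fixed to a single value there is one state per orbital, giving 15 states.

15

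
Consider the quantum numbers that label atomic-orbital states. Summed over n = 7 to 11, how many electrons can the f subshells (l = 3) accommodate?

70

An f subshell (l = 3) exists for every n ≥ 4, so shells n = 7, 8, 9, 10, 11 each contribute one — 5 subshells.
Since each f subshell holds 2(2·3+1) = 14 electrons, the total is 5 × 14 = 70.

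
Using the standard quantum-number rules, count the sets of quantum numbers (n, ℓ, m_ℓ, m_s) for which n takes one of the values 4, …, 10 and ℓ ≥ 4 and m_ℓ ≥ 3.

Per-shell orbital counts meeting the constraint:
n=5 → 2; n=6 → 5; n=7 → 9; n=8 → 14; n=9 → 20; n=10 → 27.
Orbitals: 2 + 5 + 9 + 14 + 20 + 27 = 77. Including both spin states (m_s = ±1/2) gives 2 × 77 = 154 states.

154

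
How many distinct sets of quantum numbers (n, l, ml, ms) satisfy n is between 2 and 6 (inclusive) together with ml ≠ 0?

140

Treat each shell separately and count matching orbitals:
n=2 → 2; n=3 → 6; n=4 → 12; n=5 → 20; n=6 → 30.
Orbitals: 2 + 6 + 12 + 20 + 30 = 70. Including both spin states (ms = ±1/2) gives 2 × 70 = 140 states.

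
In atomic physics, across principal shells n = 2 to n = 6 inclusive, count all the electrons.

180

Shell n has n² orbitals: 2²=4 + 3²=9 + 4²=16 + 5²=25 + 6²=36 = 90 orbitals.
Two spin states per orbital: 2 × 90 = 180 electrons.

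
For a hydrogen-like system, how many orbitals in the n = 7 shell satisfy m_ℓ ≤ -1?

Go through ℓ = 0, …, 6 (the values permitted for n = 7).
Contributions: ℓ=1 → 1; ℓ=2 → 2; ℓ=3 → 3; ℓ=4 → 4; ℓ=5 → 5; ℓ=6 → 6.
Total orbitals: 1 + 2 + 3 + 4 + 5 + 6 = 21.

21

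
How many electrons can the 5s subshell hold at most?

2

A subshell with l = 0 has 2l+1 = 1 orbital, each holding 2 electrons (spin ±1/2), so 1 × 2 = 2.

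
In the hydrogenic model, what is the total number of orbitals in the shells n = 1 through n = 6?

91

Shell n has n² orbitals: 1²=1 + 2²=4 + 3²=9 + 4²=16 + 5²=25 + 6²=36 = 91 orbitals.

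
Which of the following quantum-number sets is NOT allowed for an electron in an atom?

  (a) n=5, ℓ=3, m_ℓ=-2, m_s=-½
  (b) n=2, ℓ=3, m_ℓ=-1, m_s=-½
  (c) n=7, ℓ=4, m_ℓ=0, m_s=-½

(b) has ℓ = 3 ≥ n = 2, violating 0 ≤ ℓ ≤ n−1.
The remaining sets (a), (c) satisfy all four rules.

(b)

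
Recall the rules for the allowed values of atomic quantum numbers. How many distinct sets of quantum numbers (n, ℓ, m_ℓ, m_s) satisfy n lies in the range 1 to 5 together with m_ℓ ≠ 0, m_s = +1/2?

For each n in the range, tally the orbitals obeying m_ℓ ≠ 0:
n=2 → 2; n=3 → 6; n=4 → 12; n=5 → 20.
Orbitals: 2 + 6 + 12 + 20 = 40. With m_s fixed to +1/2 there is one state per orbital, so 40 states.

40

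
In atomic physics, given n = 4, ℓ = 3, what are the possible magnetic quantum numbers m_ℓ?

m_ℓ takes every integer from −ℓ to +ℓ. With ℓ = 3 that gives the 7 values -3, -2, -1, 0, 1, 2, 3.

-3, -2, -1, 0, 1, 2, 3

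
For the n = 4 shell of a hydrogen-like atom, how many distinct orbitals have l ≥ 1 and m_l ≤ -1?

6

Go through l = 0, …, 3 (the values permitted for n = 4).
Orbitals with l ≥ 1 and m_l ≤ -1, by l: l=1 → 1; l=2 → 2; l=3 → 3.
Total orbitals: 1 + 2 + 3 = 6.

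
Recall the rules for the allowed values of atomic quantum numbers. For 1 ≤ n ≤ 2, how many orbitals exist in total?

5

Total orbitals = 1² + 2² = 5.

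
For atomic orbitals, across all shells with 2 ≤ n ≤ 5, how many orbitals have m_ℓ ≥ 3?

Go shell by shell, enumerating (ℓ, m_ℓ) with m_ℓ ≥ 3:
n=4 → 1; n=5 → 3.
Total orbitals: 1 + 3 = 4.

4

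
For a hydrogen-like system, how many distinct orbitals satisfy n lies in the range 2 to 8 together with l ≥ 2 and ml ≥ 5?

10

Treat each shell separately and count matching orbitals:
n=6 → 1; n=7 → 3; n=8 → 6.
Total orbitals: 1 + 3 + 6 = 10.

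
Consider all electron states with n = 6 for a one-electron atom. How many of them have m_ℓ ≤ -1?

30

The (ℓ, m_ℓ) pairs meeting m_ℓ ≤ -1 give: ℓ=1 → 1; ℓ=2 → 2; ℓ=3 → 3; ℓ=4 → 4; ℓ=5 → 5.
Orbitals: 1 + 2 + 3 + 4 + 5 = 15. Each orbital carries two spin states, so 15 × 2 = 30 states.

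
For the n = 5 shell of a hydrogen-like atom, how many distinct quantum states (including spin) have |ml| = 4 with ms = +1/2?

2

For n = 5, l ranges over 0 … 4.
Orbitals with |ml| = 4, by l: l=4 → 2.
Orbitals: 2. With ms fixed to a single value there is one state per orbital, giving 2 states.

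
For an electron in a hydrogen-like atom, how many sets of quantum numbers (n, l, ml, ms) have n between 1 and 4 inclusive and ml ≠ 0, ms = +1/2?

20

Treat each shell separately and count matching orbitals:
n=2 → 2; n=3 → 6; n=4 → 12.
Orbitals: 2 + 6 + 12 = 20. With ms fixed to +1/2 there is one state per orbital, so 20 states.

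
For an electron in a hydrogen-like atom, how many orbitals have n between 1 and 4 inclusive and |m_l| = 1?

For each n in the range, tally the orbitals obeying |m_l| = 1:
n=2 → 2; n=3 → 4; n=4 → 6.
Total orbitals: 2 + 4 + 6 = 12.

12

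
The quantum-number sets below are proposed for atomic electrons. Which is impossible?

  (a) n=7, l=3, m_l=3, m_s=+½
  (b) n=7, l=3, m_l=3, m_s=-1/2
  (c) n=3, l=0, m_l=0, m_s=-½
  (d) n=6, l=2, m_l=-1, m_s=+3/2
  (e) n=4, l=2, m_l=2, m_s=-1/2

(d)

(d) has m_s = +3/2, but an electron's spin must be ±1/2.
The remaining sets (a), (b), (c), (e) satisfy all four rules.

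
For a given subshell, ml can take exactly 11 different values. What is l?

l = 5 (h)

ml ranges over 2l+1 integers, so 2l+1 = 11 ⇒ l = 5.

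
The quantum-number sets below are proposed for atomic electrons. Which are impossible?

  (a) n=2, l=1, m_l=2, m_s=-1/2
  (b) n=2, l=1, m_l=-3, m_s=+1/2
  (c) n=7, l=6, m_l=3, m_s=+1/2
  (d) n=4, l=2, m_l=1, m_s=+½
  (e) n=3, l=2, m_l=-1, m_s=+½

(a) and (b)

(a) has |m_l| = 2 > l = 1, violating −l ≤ m_l ≤ l.
(b) has |m_l| = 3 > l = 1, violating −l ≤ m_l ≤ l.
The remaining sets (c), (d), (e) satisfy all four rules.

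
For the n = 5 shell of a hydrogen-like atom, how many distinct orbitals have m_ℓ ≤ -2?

With n = 5 the allowed ℓ are 0, 1, …, 4.
Contributions: ℓ=2 → 1; ℓ=3 → 2; ℓ=4 → 3.
Total orbitals: 1 + 2 + 3 = 6.

6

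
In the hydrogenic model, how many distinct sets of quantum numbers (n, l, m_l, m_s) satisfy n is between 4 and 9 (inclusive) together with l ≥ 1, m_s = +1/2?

Work shell by shell — for each n, count the (l, m_l) pairs that satisfy l ≥ 1:
n=4 → 15; n=5 → 24; n=6 → 35; n=7 → 48; n=8 → 63; n=9 → 80.
Orbitals: 15 + 24 + 35 + 48 + 63 + 80 = 265. With m_s fixed to +1/2 there is one state per orbital, so 265 states.

265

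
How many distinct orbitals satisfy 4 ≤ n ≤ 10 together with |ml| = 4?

42

Treat each shell separately and count matching orbitals:
n=5 → 2; n=6 → 4; n=7 → 6; n=8 → 8; n=9 → 10; n=10 → 12.
Total orbitals: 2 + 4 + 6 + 8 + 10 + 12 = 42.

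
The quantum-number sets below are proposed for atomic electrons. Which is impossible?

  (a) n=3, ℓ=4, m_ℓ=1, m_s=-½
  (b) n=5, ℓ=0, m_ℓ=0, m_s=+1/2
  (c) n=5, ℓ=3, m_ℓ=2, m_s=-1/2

(a)

(a) has ℓ = 4 ≥ n = 3, violating 0 ≤ ℓ ≤ n−1.
The remaining sets (b), (c) satisfy all four rules.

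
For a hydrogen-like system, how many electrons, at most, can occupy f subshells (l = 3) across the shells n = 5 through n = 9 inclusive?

An f subshell (l = 3) exists for every n ≥ 4, so shells n = 5, 6, 7, 8, 9 each contribute one — 5 subshells.
Since each f subshell holds 2(2·3+1) = 14 electrons, the total is 5 × 14 = 70.

70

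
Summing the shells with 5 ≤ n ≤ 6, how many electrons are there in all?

Shell n has n² orbitals: 5²=25 + 6²=36 = 61 orbitals.
Two spin states per orbital: 2 × 61 = 122 electrons.

122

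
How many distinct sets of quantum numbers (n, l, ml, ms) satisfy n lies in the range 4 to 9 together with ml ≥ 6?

20

Go shell by shell, enumerating (l, ml) with ml ≥ 6:
n=7 → 1; n=8 → 3; n=9 → 6.
Orbitals: 1 + 3 + 6 = 10. Including both spin states (ms = ±1/2) gives 2 × 10 = 20 states.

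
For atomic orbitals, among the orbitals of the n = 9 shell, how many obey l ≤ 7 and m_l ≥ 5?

The n = 9 shell has l = 0 through 8; check each.
The (l, m_l) pairs meeting l ≤ 7 and m_l ≥ 5 give: l=5 → 1; l=6 → 2; l=7 → 3.
Total orbitals: 1 + 2 + 3 = 6.

6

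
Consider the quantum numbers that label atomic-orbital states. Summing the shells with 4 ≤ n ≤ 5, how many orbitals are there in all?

41

Shell n has n² orbitals: 4²=16 + 5²=25 = 41 orbitals.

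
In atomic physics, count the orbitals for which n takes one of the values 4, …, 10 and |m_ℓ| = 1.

84

Go shell by shell, enumerating (ℓ, m_ℓ) with |m_ℓ| = 1:
n=4 → 6; n=5 → 8; n=6 → 10; n=7 → 12; n=8 → 14; n=9 → 16; n=10 → 18.
Total orbitals: 6 + 8 + 10 + 12 + 14 + 16 + 18 = 84.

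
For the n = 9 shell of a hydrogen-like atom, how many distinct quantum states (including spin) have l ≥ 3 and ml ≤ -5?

20

For n = 9, l ranges over 0 … 8.
Orbitals with l ≥ 3 and ml ≤ -5, by l: l=5 → 1; l=6 → 2; l=7 → 3; l=8 → 4.
Orbitals: 1 + 2 + 3 + 4 = 10. Each orbital carries two spin states, so 10 × 2 = 20 states.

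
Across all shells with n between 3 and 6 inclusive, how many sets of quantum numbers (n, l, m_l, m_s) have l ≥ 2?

140

For each n in the range, tally the orbitals obeying l ≥ 2:
n=3 → 5; n=4 → 12; n=5 → 21; n=6 → 32.
Orbitals: 5 + 12 + 21 + 32 = 70. Including both spin states (m_s = ±1/2) gives 2 × 70 = 140 states.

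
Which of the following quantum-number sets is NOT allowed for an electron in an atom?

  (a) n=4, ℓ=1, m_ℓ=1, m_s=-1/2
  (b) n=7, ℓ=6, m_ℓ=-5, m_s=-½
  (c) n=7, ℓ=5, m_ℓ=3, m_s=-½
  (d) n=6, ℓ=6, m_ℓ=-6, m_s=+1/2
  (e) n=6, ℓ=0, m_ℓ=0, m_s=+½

(d)

(d) has ℓ = 6 ≥ n = 6, violating 0 ≤ ℓ ≤ n−1.
The remaining sets (a), (b), (c), (e) satisfy all four rules.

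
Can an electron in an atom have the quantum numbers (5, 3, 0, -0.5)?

Yes

n = 5 is a positive integer. l = 3 satisfies 0 ≤ l ≤ n−1 = 4. ml = 0 lies in the range −l … +l (here −3 … 3). ms = -1/2 is one of ±1/2.
All four constraints are satisfied.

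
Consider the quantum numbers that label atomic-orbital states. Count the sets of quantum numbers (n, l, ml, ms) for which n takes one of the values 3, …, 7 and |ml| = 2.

Treat each shell separately and count matching orbitals:
n=3 → 2; n=4 → 4; n=5 → 6; n=6 → 8; n=7 → 10.
Orbitals: 2 + 4 + 6 + 8 + 10 = 30. Including both spin states (ms = ±1/2) gives 2 × 30 = 60 states.

60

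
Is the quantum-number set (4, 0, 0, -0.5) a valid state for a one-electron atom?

n = 4 is a positive integer. ℓ = 0 satisfies 0 ≤ ℓ ≤ n−1 = 3. m_ℓ = 0 lies in the range −ℓ … +ℓ (here 0). m_s = -1/2 is one of ±1/2.
All four constraints are satisfied.

Valid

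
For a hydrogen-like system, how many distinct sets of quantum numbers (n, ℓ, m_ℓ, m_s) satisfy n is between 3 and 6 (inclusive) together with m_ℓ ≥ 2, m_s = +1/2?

20

For each n in the range, tally the orbitals obeying m_ℓ ≥ 2:
n=3 → 1; n=4 → 3; n=5 → 6; n=6 → 10.
Orbitals: 1 + 3 + 6 + 10 = 20. With m_s fixed to +1/2 there is one state per orbital, so 20 states.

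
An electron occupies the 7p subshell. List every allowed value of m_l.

The 7p subshell has l = 1, and m_l takes every integer from −l to +l. With l = 1 that gives the 3 values -1, 0, 1.

-1, 0, 1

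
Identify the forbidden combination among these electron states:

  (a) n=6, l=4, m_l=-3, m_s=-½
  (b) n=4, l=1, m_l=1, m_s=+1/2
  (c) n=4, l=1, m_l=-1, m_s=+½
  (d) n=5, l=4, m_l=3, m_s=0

(d)

(d) has m_s = 0, but an electron's spin must be ±1/2.
The remaining sets (a), (b), (c) satisfy all four rules.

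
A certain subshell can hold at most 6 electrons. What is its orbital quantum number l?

l = 1

2(2l+1) = 6 ⇒ 2l+1 = 3 ⇒ l = 1.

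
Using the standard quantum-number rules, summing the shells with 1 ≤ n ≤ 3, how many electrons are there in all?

28

Shell n has n² orbitals: 1²=1 + 2²=4 + 3²=9 = 14 orbitals.
Two spin states per orbital: 2 × 14 = 28 electrons.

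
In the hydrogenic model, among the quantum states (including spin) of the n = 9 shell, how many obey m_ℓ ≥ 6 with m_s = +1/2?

With n = 9 the allowed ℓ are 0, 1, …, 8.
The (ℓ, m_ℓ) pairs meeting m_ℓ ≥ 6 give: ℓ=6 → 1; ℓ=7 → 2; ℓ=8 → 3.
Orbitals: 1 + 2 + 3 = 6. With m_s fixed to a single value there is one state per orbital, giving 6 states.

6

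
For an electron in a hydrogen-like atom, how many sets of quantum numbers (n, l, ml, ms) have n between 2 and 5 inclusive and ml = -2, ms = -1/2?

Per-shell orbital counts meeting the constraint:
n=3 → 1; n=4 → 2; n=5 → 3.
Orbitals: 1 + 2 + 3 = 6. With ms fixed to -1/2 there is one state per orbital, so 6 states.

6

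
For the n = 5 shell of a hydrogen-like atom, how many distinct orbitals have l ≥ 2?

With n = 5 the allowed l are 0, 1, …, 4.
The (l, ml) pairs meeting l ≥ 2 give: l=2 → 5; l=3 → 7; l=4 → 9.
Total orbitals: 5 + 7 + 9 = 21.

21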